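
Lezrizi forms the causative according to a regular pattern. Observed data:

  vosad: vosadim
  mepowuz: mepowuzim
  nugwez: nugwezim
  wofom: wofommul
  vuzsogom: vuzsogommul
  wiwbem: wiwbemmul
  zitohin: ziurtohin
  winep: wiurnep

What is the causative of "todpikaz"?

todpikazim

"todpikaz" ends in -z. The stems ending in -z (mepowuz → mepowuzim, nugwez → nugwezim) add -im.
The other patterns: stems ending in -m double the final consonant and add -ul; stems ending in -n or -p insert -ur- after the first vowel.
So todpikaz → todpikazim.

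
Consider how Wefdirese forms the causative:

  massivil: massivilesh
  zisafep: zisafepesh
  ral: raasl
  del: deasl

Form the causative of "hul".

"hul" has 1 vowel. The stems with 1 vowel (del → deasl, ral → raasl) insert -as- after the first vowel.
So hul → huasl.

huasl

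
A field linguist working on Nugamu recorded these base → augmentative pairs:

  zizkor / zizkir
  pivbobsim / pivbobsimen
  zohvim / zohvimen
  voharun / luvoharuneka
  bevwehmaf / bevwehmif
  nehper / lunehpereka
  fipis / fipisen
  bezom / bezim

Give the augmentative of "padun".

lupaduneka

bezom and zohvim both end in -m yet inflect differently (bezim, zohvimen), so the final letter is not what conditions the rule; the last vowel is.
"padun" has last vowel 'u'. The one such stem in the data (voharun → luvoharuneka) adds lu- … -eka around the stem, so the same rule applies.
The other patterns: stems whose last vowel is 'a' or 'o' change the last vowel to 'i'; stems whose last vowel is 'i' add -en.
So padun → lupaduneka.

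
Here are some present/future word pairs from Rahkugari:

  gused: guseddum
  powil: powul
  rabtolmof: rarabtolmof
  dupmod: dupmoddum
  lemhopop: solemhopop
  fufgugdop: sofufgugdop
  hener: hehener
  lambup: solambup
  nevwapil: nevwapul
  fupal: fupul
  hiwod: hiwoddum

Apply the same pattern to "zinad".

zinaddum

dupmod and lemhopop both have last vowel 'o' yet inflect differently (dupmoddum, solemhopop), so the last vowel is not what conditions the rule; the final letter is.
"zinad" ends in -d. The stems ending in -d (dupmod → dupmoddum, gused → guseddum, hiwod → hiwoddum) double the final consonant and add -um.
The other patterns: stems ending in -l change the last vowel to 'u'; stems ending in -p add the prefix so-; stems ending in -f or -r repeat the first consonant+vowel as a prefix.
So zinad → zinaddum.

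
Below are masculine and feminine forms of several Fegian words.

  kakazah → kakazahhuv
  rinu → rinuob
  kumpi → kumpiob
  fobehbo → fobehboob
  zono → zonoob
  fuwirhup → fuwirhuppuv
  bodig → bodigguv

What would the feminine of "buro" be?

buroob

"buro" ends in a vowel. The stems ending in a vowel (zono → zonoob, fobehbo → fobehboob, rinu → rinuob) add -ob.
So buro → buroob.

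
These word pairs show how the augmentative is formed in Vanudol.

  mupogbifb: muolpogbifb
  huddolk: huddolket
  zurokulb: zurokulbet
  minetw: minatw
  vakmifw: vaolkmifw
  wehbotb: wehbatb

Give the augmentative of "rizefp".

riolzefp

zurokulb and wehbotb both end in -b yet inflect differently (zurokulbet, wehbatb), so the final letter is not what conditions the rule; the second-to-last letter is.
"rizefp" has second-to-last letter 'f'. The stems whose second-to-last letter is 'f' (mupogbifb → muolpogbifb, vakmifw → vaolkmifw) insert -ol- after the first vowel.
So rizefp → riolzefp.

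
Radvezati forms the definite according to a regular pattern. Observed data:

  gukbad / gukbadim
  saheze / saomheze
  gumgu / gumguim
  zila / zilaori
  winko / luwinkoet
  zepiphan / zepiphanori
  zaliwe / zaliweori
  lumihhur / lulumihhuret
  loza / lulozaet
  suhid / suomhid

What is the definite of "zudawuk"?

saheze and zaliwe both end in -e yet inflect differently (saomheze, zaliweori), so the final letter is not what conditions the rule; the first letter is.
"zudawuk" begins with z-. The stems beginning with z- (zaliwe → zaliweori, zepiphan → zepiphanori, zila → zilaori) add -ori.
The other patterns: stems beginning with s- insert -om- after the first vowel; stems beginning with l- or w- add lu- … -et around the stem; stems beginning with g- add -im.
So zudawuk → zudawukori.

zudawukori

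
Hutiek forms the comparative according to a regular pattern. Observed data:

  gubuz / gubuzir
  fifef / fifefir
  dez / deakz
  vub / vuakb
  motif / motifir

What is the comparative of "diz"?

dez and gubuz both end in -z yet inflect differently (deakz, gubuzir), so the final letter is not what conditions the rule; the number of vowels is.
"diz" has 1 vowel. The stems with 1 vowel (dez → deakz, vub → vuakb) insert -ak- after the first vowel.
The other pattern: stems with 2 vowels add -ir.
So diz → diakz.

diakz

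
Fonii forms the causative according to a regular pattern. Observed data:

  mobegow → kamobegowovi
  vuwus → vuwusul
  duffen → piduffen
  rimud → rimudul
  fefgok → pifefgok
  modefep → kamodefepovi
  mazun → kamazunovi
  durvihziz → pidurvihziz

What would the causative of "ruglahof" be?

"ruglahof" begins with r-. The one such stem in the data (rimud → rimudul) adds -ul, so the same rule applies.
So ruglahof → ruglahoful.

ruglahoful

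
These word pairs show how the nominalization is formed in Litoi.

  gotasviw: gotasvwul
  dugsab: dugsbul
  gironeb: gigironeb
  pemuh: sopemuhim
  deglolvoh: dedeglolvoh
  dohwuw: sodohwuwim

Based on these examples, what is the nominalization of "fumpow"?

"fumpow" has last vowel 'o'. The one such stem in the data (deglolvoh → dedeglolvoh) repeats the first consonant+vowel as a prefix (as does gironeb), so the same rule applies.
The other patterns: stems whose last vowel is 'a' or 'i' delete the last vowel and add -ul; stems whose last vowel is 'u' add so- … -im around the stem.
So fumpow → fufumpow.

fufumpow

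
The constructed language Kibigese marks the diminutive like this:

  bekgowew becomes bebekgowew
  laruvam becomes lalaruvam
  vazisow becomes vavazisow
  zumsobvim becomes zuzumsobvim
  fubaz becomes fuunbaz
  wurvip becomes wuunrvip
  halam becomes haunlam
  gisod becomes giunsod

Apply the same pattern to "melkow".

laruvam and halam both end in -m yet inflect differently (lalaruvam, haunlam), so the final letter is not what conditions the rule; the number of vowels is.
"melkow" has 2 vowels. The stems with 2 vowels (fubaz → fuunbaz, wurvip → wuunrvip, halam → haunlam) insert -un- after the first vowel.
So melkow → meunlkow.

meunlkow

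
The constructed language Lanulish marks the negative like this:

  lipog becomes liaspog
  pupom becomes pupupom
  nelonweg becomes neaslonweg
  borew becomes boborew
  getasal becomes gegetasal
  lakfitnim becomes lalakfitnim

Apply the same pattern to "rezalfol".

rerezalfol

"rezalfol" ends in -l. The one such stem in the data (getasal → gegetasal) repeats the first consonant+vowel as a prefix (as do pupom, lakfitnim), so the same rule applies.
The other pattern: stems ending in -g insert -as- after the first vowel.
So rezalfol → rerezalfol.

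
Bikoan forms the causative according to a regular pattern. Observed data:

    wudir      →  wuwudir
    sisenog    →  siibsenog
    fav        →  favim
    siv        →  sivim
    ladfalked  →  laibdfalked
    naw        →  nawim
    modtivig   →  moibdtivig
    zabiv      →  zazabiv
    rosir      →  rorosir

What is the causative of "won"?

wonim

siv and zabiv both end in -v yet inflect differently (sivim, zazabiv), so the final letter is not what conditions the rule; the number of vowels is.
"won" has 1 vowel. The stems with 1 vowel (siv → sivim, fav → favim, naw → nawim) add -im.
The other patterns: stems with 2 vowels repeat the first consonant+vowel as a prefix; stems with 3 vowels insert -ib- after the first vowel.
So won → wonim.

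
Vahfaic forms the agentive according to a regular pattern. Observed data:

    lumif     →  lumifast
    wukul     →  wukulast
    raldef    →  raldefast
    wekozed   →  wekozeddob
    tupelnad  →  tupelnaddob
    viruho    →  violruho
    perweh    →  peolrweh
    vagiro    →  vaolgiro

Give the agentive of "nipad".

nipaddob

"nipad" ends in -d. The stems ending in -d (wekozed → wekozeddob, tupelnad → tupelnaddob) double the final consonant and add -ob.
The other patterns: stems ending in -f or -l add -ast; stems ending in -h or -o insert -ol- after the first vowel.
So nipad → nipaddob.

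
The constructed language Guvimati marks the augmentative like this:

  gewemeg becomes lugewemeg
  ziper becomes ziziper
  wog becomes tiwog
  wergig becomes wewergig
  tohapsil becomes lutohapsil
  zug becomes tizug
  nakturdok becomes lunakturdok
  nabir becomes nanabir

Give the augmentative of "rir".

zug and wergig both end in -g yet inflect differently (tizug, wewergig), so the final letter is not what conditions the rule; the number of vowels is.
"rir" has 1 vowel. The stems with 1 vowel (zug → tizug, wog → tiwog) add the prefix ti-.
The other patterns: stems with 2 vowels repeat the first consonant+vowel as a prefix; stems with 3 vowels add the prefix lu-.
So rir → tirir.

tirir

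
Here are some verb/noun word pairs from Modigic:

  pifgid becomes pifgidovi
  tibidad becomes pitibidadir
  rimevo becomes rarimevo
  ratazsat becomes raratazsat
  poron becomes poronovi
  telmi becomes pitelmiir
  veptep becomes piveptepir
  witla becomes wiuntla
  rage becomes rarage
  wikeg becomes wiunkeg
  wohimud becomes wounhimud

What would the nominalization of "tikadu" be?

pitikaduir

wohimud and pifgid both end in -d yet inflect differently (wounhimud, pifgidovi), so the final letter is not what conditions the rule; the first letter is.
"tikadu" begins with t-. The stems beginning with t- (telmi → pitelmiir, tibidad → pitibidadir) add pi- … -ir around the stem.
So tikadu → pitikaduir.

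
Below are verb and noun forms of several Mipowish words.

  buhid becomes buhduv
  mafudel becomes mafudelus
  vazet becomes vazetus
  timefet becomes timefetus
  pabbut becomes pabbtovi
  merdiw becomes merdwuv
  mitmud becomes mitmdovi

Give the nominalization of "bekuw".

timefet and pabbut both end in -t yet inflect differently (timefetus, pabbtovi), so the final letter is not what conditions the rule; the last vowel is.
"bekuw" has last vowel 'u'. The stems whose last vowel is 'u' (pabbut → pabbtovi, mitmud → mitmdovi) delete the last vowel and add -ovi.
The other patterns: stems whose last vowel is 'e' add -us; stems whose last vowel is 'i' delete the last vowel and add -uv.
So bekuw → bekwovi.

bekwovi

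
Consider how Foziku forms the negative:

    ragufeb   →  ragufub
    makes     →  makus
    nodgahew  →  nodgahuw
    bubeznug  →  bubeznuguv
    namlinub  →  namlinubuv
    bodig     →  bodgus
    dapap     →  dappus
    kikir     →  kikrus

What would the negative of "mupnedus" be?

ragufeb and namlinub both end in -b yet inflect differently (ragufub, namlinubuv), so the final letter is not what conditions the rule; the last vowel is.
"mupnedus" has last vowel 'u'. The stems whose last vowel is 'u' (bubeznug → bubeznuguv, namlinub → namlinubuv) add -uv.
The other patterns: stems whose last vowel is 'e' change the last vowel to 'u'; stems whose last vowel is 'a' or 'i' delete the last vowel and add -us.
So mupnedus → mupnedusuv.

mupnedusuv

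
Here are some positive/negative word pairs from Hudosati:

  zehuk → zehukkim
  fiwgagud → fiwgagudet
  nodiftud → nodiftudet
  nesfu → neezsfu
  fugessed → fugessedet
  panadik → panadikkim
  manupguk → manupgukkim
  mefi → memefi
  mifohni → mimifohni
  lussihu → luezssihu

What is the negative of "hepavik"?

hepavikkim

mefi and panadik both have last vowel 'i' yet inflect differently (memefi, panadikkim), so the last vowel is not what conditions the rule; the final letter is.
"hepavik" ends in -k. The stems ending in -k (zehuk → zehukkim, manupguk → manupgukkim, panadik → panadikkim) double the final consonant and add -im.
So hepavik → hepavikkim.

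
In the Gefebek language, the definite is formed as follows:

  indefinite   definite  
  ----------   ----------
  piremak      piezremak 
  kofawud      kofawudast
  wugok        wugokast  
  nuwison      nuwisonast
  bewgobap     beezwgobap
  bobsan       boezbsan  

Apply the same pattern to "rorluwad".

bobsan and nuwison both end in -n yet inflect differently (boezbsan, nuwisonast), so the final letter is not what conditions the rule; the last vowel is.
"rorluwad" has last vowel 'a'. The stems whose last vowel is 'a' (piremak → piezremak, bobsan → boezbsan, bewgobap → beezwgobap) insert -ez- after the first vowel.
The other pattern: stems whose last vowel is 'o' or 'u' add -ast.
So rorluwad → roezrluwad.

roezrluwad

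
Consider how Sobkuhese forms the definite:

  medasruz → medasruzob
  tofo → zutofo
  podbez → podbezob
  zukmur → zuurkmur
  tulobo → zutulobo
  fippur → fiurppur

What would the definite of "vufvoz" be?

medasruz and zukmur both have last vowel 'u' yet inflect differently (medasruzob, zuurkmur), so the last vowel is not what conditions the rule; the final letter is.
"vufvoz" ends in -z. The stems ending in -z (podbez → podbezob, medasruz → medasruzob) add -ob.
So vufvoz → vufvozob.

vufvozob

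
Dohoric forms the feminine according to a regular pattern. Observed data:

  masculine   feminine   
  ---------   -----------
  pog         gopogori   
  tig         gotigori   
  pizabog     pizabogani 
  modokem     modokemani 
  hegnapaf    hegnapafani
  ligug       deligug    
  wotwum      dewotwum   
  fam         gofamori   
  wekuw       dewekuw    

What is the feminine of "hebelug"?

tig and ligug both end in -g yet inflect differently (gotigori, deligug), so the final letter is not what conditions the rule; the number of vowels is.
"hebelug" has 3 vowels. The stems with 3 vowels (hegnapaf → hegnapafani, modokem → modokemani, pizabog → pizabogani) add -ani.
The other patterns: stems with 1 vowel add go- … -ori around the stem; stems with 2 vowels add the prefix de-.
So hebelug → hebelugani.

hebelugani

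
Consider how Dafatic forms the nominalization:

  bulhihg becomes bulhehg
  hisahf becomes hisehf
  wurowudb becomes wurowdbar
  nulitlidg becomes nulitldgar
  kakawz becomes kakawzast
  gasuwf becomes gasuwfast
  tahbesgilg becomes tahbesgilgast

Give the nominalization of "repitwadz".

repitwdzar

"repitwadz" has second-to-last letter 'd'. The stems whose second-to-last letter is 'd' (wurowudb → wurowdbar, nulitlidg → nulitldgar) delete the last vowel and add -ar.
So repitwadz → repitwdzar.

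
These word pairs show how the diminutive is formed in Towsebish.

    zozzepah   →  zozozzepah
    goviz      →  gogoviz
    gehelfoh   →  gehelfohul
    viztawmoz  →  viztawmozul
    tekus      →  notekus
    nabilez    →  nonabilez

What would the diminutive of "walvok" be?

walvokul

zozzepah and gehelfoh both end in -h yet inflect differently (zozozzepah, gehelfohul), so the final letter is not what conditions the rule; the last vowel is.
"walvok" has last vowel 'o'. The stems whose last vowel is 'o' (gehelfoh → gehelfohul, viztawmoz → viztawmozul) add -ul.
So walvok → walvokul.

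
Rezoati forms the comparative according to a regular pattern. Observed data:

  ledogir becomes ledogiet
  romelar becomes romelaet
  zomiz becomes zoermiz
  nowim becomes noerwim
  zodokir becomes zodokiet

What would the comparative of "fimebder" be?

zodokir and zomiz both have last vowel 'i' yet inflect differently (zodokiet, zoermiz), so the last vowel is not what conditions the rule; the final letter is.
"fimebder" ends in -r. The stems ending in -r (zodokir → zodokiet, ledogir → ledogiet, romelar → romelaet) drop the final letter and add -et.
So fimebder → fimebdeet.

fimebdeet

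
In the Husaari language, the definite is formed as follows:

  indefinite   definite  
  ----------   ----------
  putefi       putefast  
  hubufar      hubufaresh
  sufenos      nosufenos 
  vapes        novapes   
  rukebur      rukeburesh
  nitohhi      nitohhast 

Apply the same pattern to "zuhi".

putefi and rukebur both have 3 vowels yet inflect differently (putefast, rukeburesh), so the number of vowels is not what conditions the rule; the final letter is.
"zuhi" ends in -i. The stems ending in -i (putefi → putefast, nitohhi → nitohhast) drop the final letter and add -ast.
So zuhi → zuhast.

zuhast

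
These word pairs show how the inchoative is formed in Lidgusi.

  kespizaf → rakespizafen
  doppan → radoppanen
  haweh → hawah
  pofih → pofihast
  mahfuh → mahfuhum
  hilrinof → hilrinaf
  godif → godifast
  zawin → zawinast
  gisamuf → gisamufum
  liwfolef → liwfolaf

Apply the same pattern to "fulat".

"fulat" has last vowel 'a'. The stems whose last vowel is 'a' (kespizaf → rakespizafen, doppan → radoppanen) add ra- … -en around the stem.
So fulat → rafulaten.

rafulaten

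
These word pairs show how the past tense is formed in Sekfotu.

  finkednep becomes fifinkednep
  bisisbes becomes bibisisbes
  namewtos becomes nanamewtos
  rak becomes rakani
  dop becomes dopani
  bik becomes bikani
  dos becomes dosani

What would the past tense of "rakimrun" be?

rarakimrun

"rakimrun" has 3 vowels. The stems with 3 vowels (finkednep → fifinkednep, bisisbes → bibisisbes, namewtos → nanamewtos) repeat the first consonant+vowel as a prefix.
The other pattern: stems with 1 vowel add -ani.
So rakimrun → rarakimrun.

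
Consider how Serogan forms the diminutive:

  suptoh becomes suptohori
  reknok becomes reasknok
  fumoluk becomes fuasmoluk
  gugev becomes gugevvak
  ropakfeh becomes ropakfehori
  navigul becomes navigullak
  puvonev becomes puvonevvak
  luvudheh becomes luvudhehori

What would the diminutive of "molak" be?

moaslak

reknok and suptoh both have last vowel 'o' yet inflect differently (reasknok, suptohori), so the last vowel is not what conditions the rule; the final letter is.
"molak" ends in -k. The stems ending in -k (fumoluk → fuasmoluk, reknok → reasknok) insert -as- after the first vowel.
So molak → moaslak.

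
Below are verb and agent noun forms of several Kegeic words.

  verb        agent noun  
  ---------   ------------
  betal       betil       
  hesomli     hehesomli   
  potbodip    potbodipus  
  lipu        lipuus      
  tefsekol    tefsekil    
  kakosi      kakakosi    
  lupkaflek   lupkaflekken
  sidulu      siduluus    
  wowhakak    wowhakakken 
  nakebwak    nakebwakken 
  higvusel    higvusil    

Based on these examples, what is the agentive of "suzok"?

suzokken

betal and wowhakak both have last vowel 'a' yet inflect differently (betil, wowhakakken), so the last vowel is not what conditions the rule; the final letter is.
"suzok" ends in -k. The stems ending in -k (wowhakak → wowhakakken, lupkaflek → lupkaflekken, nakebwak → nakebwakken) double the final consonant and add -en.
So suzok → suzokken.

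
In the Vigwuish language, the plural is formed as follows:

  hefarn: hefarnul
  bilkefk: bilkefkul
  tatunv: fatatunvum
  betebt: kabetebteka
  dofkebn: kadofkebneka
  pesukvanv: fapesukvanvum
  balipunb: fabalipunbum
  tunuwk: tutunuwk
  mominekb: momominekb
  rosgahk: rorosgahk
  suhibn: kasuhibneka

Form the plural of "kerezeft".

kerezeftul

hefarn and suhibn both end in -n yet inflect differently (hefarnul, kasuhibneka), so the final letter is not what conditions the rule; the second-to-last letter is.
"kerezeft" has second-to-last letter 'f'. The one such stem in the data (bilkefk → bilkefkul) adds -ul, so the same rule applies.
The other patterns: stems whose second-to-last letter is 'n' add fa- … -um around the stem; stems whose second-to-last letter is 'b' add ka- … -eka around the stem; stems whose second-to-last letter is 'h', 'k' or 'w' repeat the first consonant+vowel as a prefix.
So kerezeft → kerezeftul.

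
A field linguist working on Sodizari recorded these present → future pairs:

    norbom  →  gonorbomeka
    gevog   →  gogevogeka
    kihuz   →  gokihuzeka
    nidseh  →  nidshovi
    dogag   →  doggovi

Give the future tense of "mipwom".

"mipwom" has last vowel 'o'. The stems whose last vowel is 'o' (gevog → gogevogeka, norbom → gonorbomeka) add go- … -eka around the stem.
So mipwom → gomipwomeka.

gomipwomeka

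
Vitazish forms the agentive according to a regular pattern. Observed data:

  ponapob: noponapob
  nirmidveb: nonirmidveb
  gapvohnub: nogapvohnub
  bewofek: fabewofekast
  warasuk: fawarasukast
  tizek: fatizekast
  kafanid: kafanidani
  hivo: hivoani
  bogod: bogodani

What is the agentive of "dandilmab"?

nodandilmab

nirmidveb and bewofek both have last vowel 'e' yet inflect differently (nonirmidveb, fabewofekast), so the last vowel is not what conditions the rule; the final letter is.
"dandilmab" ends in -b. The stems ending in -b (ponapob → noponapob, nirmidveb → nonirmidveb, gapvohnub → nogapvohnub) add the prefix no-.
So dandilmab → nodandilmab.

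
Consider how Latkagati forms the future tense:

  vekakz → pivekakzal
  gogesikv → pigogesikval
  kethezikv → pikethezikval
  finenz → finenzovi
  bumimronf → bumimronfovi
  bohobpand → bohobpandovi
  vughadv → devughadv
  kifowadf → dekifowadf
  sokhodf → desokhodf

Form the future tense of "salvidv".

desalvidv

vekakz and finenz both end in -z yet inflect differently (pivekakzal, finenzovi), so the final letter is not what conditions the rule; the second-to-last letter is.
"salvidv" has second-to-last letter 'd'. The stems whose second-to-last letter is 'd' (vughadv → devughadv, kifowadf → dekifowadf, sokhodf → desokhodf) add the prefix de-.
The other patterns: stems whose second-to-last letter is 'k' add pi- … -al around the stem; stems whose second-to-last letter is 'n' add -ovi.
So salvidv → desalvidv.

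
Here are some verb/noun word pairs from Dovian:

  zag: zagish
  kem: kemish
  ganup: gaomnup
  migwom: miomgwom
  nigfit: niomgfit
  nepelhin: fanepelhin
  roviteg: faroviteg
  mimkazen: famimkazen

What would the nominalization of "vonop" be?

kem and migwom both end in -m yet inflect differently (kemish, miomgwom), so the final letter is not what conditions the rule; the number of vowels is.
"vonop" has 2 vowels. The stems with 2 vowels (ganup → gaomnup, migwom → miomgwom, nigfit → niomgfit) insert -om- after the first vowel.
The other patterns: stems with 1 vowel add -ish; stems with 3 vowels add the prefix fa-.
So vonop → voomnop.

voomnop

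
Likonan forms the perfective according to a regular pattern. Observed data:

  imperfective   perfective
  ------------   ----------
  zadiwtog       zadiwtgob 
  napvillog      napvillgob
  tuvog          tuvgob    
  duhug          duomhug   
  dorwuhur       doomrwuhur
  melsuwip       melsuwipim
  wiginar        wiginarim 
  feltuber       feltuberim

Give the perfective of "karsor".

karsrob

"karsor" has last vowel 'o'. The stems whose last vowel is 'o' (zadiwtog → zadiwtgob, napvillog → napvillgob, tuvog → tuvgob) delete the last vowel and add -ob.
The other patterns: stems whose last vowel is 'u' insert -om- after the first vowel; stems whose last vowel is 'a', 'e' or 'i' add -im.
So karsor → karsrob.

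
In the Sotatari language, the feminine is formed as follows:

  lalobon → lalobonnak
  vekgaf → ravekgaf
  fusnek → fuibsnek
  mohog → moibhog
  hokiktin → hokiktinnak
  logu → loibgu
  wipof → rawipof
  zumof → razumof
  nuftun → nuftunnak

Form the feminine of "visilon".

zumof and lalobon both have last vowel 'o' yet inflect differently (razumof, lalobonnak), so the last vowel is not what conditions the rule; the final letter is.
"visilon" ends in -n. The stems ending in -n (hokiktin → hokiktinnak, lalobon → lalobonnak, nuftun → nuftunnak) double the final consonant and add -ak.
So visilon → visilonnak.

visilonnak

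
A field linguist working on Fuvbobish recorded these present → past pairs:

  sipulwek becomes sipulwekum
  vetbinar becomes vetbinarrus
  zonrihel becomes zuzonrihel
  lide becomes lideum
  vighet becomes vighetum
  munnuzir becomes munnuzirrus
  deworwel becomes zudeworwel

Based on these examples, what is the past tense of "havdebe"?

deworwel and vighet both have last vowel 'e' yet inflect differently (zudeworwel, vighetum), so the last vowel is not what conditions the rule; the final letter is.
"havdebe" ends in -e. The one such stem in the data (lide → lideum) adds -um, so the same rule applies.
The other patterns: stems ending in -l add the prefix zu-; stems ending in -r double the final consonant and add -us.
So havdebe → havdebeum.

havdebeum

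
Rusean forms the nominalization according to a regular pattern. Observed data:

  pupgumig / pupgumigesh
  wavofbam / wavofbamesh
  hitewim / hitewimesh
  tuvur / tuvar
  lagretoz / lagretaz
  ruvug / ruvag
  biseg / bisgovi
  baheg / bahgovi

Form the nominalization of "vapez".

vapzovi

pupgumig and ruvug both end in -g yet inflect differently (pupgumigesh, ruvag), so the final letter is not what conditions the rule; the last vowel is.
"vapez" has last vowel 'e'. The stems whose last vowel is 'e' (biseg → bisgovi, baheg → bahgovi) delete the last vowel and add -ovi.
So vapez → vapzovi.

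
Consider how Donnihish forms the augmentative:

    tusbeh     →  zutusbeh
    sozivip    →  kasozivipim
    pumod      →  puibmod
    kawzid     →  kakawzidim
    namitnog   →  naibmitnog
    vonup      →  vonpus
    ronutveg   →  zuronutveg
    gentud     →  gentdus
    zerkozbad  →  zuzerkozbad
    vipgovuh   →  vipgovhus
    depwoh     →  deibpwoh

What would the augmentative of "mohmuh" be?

mohmhus

"mohmuh" has last vowel 'u'. The stems whose last vowel is 'u' (vipgovuh → vipgovhus, vonup → vonpus, gentud → gentdus) delete the last vowel and add -us.
So mohmuh → mohmhus.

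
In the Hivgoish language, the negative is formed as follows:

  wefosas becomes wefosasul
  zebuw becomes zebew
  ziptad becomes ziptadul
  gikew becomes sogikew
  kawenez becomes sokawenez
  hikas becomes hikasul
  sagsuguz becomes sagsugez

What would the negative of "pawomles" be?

"pawomles" has last vowel 'e'. The stems whose last vowel is 'e' (kawenez → sokawenez, gikew → sogikew) add the prefix so-.
The other patterns: stems whose last vowel is 'a' add -ul; stems whose last vowel is 'u' change the last vowel to 'e'.
So pawomles → sopawomles.

sopawomles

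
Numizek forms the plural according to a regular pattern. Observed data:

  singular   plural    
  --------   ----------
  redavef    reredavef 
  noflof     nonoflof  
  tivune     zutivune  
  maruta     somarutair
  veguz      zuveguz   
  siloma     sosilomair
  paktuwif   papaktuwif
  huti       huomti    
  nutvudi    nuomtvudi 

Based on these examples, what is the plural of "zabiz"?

zuzabiz

nutvudi and paktuwif both have last vowel 'i' yet inflect differently (nuomtvudi, papaktuwif), so the last vowel is not what conditions the rule; the final letter is.
"zabiz" ends in -z. The one such stem in the data (veguz → zuveguz) adds the prefix zu-, so the same rule applies.
The other patterns: stems ending in -i insert -om- after the first vowel; stems ending in -f repeat the first consonant+vowel as a prefix; stems ending in -a add so- … -ir around the stem.
So zabiz → zuzabiz.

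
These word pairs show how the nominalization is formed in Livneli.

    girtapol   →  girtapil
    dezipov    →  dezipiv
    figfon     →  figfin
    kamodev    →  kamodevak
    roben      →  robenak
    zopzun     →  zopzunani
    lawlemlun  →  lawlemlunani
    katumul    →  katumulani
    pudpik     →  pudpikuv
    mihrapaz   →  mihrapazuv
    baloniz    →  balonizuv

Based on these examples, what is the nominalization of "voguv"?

"voguv" has last vowel 'u'. The stems whose last vowel is 'u' (zopzun → zopzunani, lawlemlun → lawlemlunani, katumul → katumulani) add -ani.
So voguv → voguvani.

voguvani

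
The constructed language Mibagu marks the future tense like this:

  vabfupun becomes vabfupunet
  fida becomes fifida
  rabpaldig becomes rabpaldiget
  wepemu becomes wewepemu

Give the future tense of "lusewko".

wepemu and vabfupun both have last vowel 'u' yet inflect differently (wewepemu, vabfupunet), so the last vowel is not what conditions the rule; whether the stem ends in a vowel or a consonant is.
"lusewko" ends in a vowel. The stems ending in a vowel (fida → fifida, wepemu → wewepemu) repeat the first consonant+vowel as a prefix.
So lusewko → lulusewko.

lulusewko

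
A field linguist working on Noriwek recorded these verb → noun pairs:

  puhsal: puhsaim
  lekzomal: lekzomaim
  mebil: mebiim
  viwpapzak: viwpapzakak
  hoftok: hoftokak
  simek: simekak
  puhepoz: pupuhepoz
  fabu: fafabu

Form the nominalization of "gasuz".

"gasuz" ends in -z. The one such stem in the data (puhepoz → pupuhepoz) repeats the first consonant+vowel as a prefix (as does fabu), so the same rule applies.
The other patterns: stems ending in -l drop the final letter and add -im; stems ending in -k add -ak.
So gasuz → gagasuz.

gagasuz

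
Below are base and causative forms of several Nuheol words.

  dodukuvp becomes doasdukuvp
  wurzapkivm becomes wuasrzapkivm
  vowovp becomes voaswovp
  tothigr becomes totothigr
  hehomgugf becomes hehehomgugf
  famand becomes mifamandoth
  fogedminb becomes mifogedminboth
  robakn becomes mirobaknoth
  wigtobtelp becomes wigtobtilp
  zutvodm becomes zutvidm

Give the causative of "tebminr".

mitebminroth

dodukuvp and wigtobtelp both end in -p yet inflect differently (doasdukuvp, wigtobtilp), so the final letter is not what conditions the rule; the second-to-last letter is.
"tebminr" has second-to-last letter 'n'. The stems whose second-to-last letter is 'n' (famand → mifamandoth, fogedminb → mifogedminboth) add mi- … -oth around the stem.
So tebminr → mitebminroth.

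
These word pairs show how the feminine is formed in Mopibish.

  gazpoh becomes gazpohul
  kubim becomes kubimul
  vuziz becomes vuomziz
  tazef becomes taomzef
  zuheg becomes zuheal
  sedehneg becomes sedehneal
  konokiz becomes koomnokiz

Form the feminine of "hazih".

sedehneg and tazef both have last vowel 'e' yet inflect differently (sedehneal, taomzef), so the last vowel is not what conditions the rule; the final letter is.
"hazih" ends in -h. The one such stem in the data (gazpoh → gazpohul) adds -ul, so the same rule applies.
So hazih → hazihul.

hazihul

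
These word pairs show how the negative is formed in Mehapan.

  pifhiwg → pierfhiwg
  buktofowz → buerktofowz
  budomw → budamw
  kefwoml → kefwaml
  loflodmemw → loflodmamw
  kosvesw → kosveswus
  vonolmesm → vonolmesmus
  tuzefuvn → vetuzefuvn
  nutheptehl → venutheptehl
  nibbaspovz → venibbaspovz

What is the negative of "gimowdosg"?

gimowdosgus

budomw and kosvesw both end in -w yet inflect differently (budamw, kosveswus), so the final letter is not what conditions the rule; the second-to-last letter is.
"gimowdosg" has second-to-last letter 's'. The stems whose second-to-last letter is 's' (kosvesw → kosveswus, vonolmesm → vonolmesmus) add -us.
So gimowdosg → gimowdosgus.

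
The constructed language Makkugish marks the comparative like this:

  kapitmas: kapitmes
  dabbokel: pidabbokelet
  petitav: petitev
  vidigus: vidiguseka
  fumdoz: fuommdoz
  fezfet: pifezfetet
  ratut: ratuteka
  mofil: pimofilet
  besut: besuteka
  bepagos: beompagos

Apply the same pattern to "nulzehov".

bepagos and vidigus both end in -s yet inflect differently (beompagos, vidiguseka), so the final letter is not what conditions the rule; the last vowel is.
"nulzehov" has last vowel 'o'. The stems whose last vowel is 'o' (bepagos → beompagos, fumdoz → fuommdoz) insert -om- after the first vowel.
So nulzehov → nuomlzehov.

nuomlzehov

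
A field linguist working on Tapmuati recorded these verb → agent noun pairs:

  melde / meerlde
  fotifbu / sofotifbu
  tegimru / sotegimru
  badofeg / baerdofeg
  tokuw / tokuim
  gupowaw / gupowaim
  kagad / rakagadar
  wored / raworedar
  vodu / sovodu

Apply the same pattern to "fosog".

foersog

kagad and gupowaw both have last vowel 'a' yet inflect differently (rakagadar, gupowaim), so the last vowel is not what conditions the rule; the final letter is.
"fosog" ends in -g. The one such stem in the data (badofeg → baerdofeg) inserts -er- after the first vowel (as does melde), so the same rule applies.
So fosog → foersog.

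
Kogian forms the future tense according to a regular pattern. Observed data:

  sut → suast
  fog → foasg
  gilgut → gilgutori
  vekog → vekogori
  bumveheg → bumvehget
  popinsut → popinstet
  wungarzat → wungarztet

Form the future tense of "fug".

sut and gilgut both end in -t yet inflect differently (suast, gilgutori), so the final letter is not what conditions the rule; the number of vowels is.
"fug" has 1 vowel. The stems with 1 vowel (sut → suast, fog → foasg) insert -as- after the first vowel.
The other patterns: stems with 2 vowels add -ori; stems with 3 vowels delete the last vowel and add -et.
So fug → fuasg.

fuasg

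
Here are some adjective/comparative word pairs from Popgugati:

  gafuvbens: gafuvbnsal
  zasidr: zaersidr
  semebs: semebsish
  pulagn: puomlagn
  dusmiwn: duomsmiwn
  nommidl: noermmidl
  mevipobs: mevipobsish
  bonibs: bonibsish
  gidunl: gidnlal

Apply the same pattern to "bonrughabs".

gafuvbens and bonibs both end in -s yet inflect differently (gafuvbnsal, bonibsish), so the final letter is not what conditions the rule; the second-to-last letter is.
"bonrughabs" has second-to-last letter 'b'. The stems whose second-to-last letter is 'b' (bonibs → bonibsish, semebs → semebsish, mevipobs → mevipobsish) add -ish.
The other patterns: stems whose second-to-last letter is 'n' delete the last vowel and add -al; stems whose second-to-last letter is 'd' insert -er- after the first vowel; stems whose second-to-last letter is 'g' or 'w' insert -om- after the first vowel.
So bonrughabs → bonrughabsish.

bonrughabsish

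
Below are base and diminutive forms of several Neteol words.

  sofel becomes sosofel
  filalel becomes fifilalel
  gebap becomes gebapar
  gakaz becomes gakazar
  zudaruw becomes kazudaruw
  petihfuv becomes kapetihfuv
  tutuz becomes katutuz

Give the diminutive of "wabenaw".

wabenawar

gakaz and tutuz both end in -z yet inflect differently (gakazar, katutuz), so the final letter is not what conditions the rule; the last vowel is.
"wabenaw" has last vowel 'a'. The stems whose last vowel is 'a' (gebap → gebapar, gakaz → gakazar) add -ar.
The other patterns: stems whose last vowel is 'e' repeat the first consonant+vowel as a prefix; stems whose last vowel is 'u' add the prefix ka-.
So wabenaw → wabenawar.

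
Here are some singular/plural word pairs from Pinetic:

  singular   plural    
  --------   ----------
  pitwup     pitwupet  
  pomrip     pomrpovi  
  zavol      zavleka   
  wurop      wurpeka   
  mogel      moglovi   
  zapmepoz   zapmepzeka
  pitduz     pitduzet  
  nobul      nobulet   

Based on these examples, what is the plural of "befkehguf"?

befkehgufet

wurop and pitwup both end in -p yet inflect differently (wurpeka, pitwupet), so the final letter is not what conditions the rule; the last vowel is.
"befkehguf" has last vowel 'u'. The stems whose last vowel is 'u' (pitwup → pitwupet, pitduz → pitduzet, nobul → nobulet) add -et.
The other patterns: stems whose last vowel is 'o' delete the last vowel and add -eka; stems whose last vowel is 'e' or 'i' delete the last vowel and add -ovi.
So befkehguf → befkehgufet.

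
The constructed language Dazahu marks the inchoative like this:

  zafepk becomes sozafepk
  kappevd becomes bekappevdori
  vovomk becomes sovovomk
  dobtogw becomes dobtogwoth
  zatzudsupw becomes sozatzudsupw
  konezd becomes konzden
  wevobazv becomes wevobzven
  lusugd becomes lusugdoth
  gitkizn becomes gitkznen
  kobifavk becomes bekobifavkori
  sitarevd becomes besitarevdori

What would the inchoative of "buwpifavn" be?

"buwpifavn" has second-to-last letter 'v'. The stems whose second-to-last letter is 'v' (kobifavk → bekobifavkori, kappevd → bekappevdori, sitarevd → besitarevdori) add be- … -ori around the stem.
The other patterns: stems whose second-to-last letter is 'g' add -oth; stems whose second-to-last letter is 'z' delete the last vowel and add -en; stems whose second-to-last letter is 'm' or 'p' add the prefix so-.
So buwpifavn → bebuwpifavnori.

bebuwpifavnori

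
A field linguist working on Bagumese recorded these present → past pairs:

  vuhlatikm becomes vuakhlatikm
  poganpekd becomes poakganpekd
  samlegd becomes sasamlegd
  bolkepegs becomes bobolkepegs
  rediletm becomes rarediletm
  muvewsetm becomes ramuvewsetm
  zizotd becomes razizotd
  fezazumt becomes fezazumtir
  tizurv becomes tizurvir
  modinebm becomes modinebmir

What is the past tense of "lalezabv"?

poganpekd and samlegd both end in -d yet inflect differently (poakganpekd, sasamlegd), so the final letter is not what conditions the rule; the second-to-last letter is.
"lalezabv" has second-to-last letter 'b'. The one such stem in the data (modinebm → modinebmir) adds -ir, so the same rule applies.
So lalezabv → lalezabvir.

lalezabvir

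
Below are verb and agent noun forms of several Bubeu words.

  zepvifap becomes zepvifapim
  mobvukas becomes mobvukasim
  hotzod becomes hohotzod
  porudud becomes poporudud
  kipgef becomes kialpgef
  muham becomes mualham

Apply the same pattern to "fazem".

zepvifap and muham both have last vowel 'a' yet inflect differently (zepvifapim, mualham), so the last vowel is not what conditions the rule; the final letter is.
"fazem" ends in -m. The one such stem in the data (muham → mualham) inserts -al- after the first vowel (as does kipgef), so the same rule applies.
So fazem → faalzem.

faalzem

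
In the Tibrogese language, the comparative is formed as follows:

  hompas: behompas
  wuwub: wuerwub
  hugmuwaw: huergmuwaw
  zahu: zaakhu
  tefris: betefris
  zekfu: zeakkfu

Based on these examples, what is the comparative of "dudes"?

zekfu and wuwub both have last vowel 'u' yet inflect differently (zeakkfu, wuerwub), so the last vowel is not what conditions the rule; the final letter is.
"dudes" ends in -s. The stems ending in -s (hompas → behompas, tefris → betefris) add the prefix be-.
The other patterns: stems ending in -u insert -ak- after the first vowel; stems ending in -b or -w insert -er- after the first vowel.
So dudes → bedudes.

bedudes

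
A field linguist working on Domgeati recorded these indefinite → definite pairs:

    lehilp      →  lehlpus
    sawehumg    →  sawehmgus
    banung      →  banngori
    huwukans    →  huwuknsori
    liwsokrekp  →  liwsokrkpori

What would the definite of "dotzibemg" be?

dotzibmgus

"dotzibemg" has second-to-last letter 'm'. The one such stem in the data (sawehumg → sawehmgus) deletes the last vowel and adds -us (as does lehilp), so the same rule applies.
The other pattern: stems whose second-to-last letter is 'k' or 'n' delete the last vowel and add -ori.
So dotzibemg → dotzibmgus.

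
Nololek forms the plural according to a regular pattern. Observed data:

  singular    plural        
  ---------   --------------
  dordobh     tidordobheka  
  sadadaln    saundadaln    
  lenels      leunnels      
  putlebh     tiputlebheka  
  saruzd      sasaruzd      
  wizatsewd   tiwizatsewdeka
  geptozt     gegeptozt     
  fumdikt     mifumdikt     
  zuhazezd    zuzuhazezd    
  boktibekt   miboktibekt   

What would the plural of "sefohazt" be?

sesefohazt

"sefohazt" has second-to-last letter 'z'. The stems whose second-to-last letter is 'z' (geptozt → gegeptozt, zuhazezd → zuzuhazezd, saruzd → sasaruzd) repeat the first consonant+vowel as a prefix.
The other patterns: stems whose second-to-last letter is 'l' insert -un- after the first vowel; stems whose second-to-last letter is 'k' add the prefix mi-; stems whose second-to-last letter is 'b' or 'w' add ti- … -eka around the stem.
So sefohazt → sesefohazt.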